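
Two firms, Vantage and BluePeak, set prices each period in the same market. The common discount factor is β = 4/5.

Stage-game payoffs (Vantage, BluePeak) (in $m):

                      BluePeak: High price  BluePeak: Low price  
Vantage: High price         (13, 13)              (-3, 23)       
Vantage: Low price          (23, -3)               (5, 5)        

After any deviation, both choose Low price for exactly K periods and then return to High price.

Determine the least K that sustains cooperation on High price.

2

Need Σ_{k=1}^{K} β^k ≥ (23−13)/(13−5) = 1.2500 at β = 4/5.
At K = 1 the sum is 0.8000 < 1.2500; at K = 2 it is 1.4400 ≥ 1.2500.
So the minimum punishment length is K = 2.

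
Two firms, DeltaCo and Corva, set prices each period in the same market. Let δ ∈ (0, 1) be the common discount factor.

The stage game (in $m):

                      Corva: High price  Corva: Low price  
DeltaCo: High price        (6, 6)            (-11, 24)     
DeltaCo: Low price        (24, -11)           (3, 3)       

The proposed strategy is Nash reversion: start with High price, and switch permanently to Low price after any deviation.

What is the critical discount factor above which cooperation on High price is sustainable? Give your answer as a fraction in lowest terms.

6/7

6/(1−δ) ≥ 24 + 3δ/(1−δ)
6 ≥ 24 − 21δ
δ ≥ 18/21 = 6/7.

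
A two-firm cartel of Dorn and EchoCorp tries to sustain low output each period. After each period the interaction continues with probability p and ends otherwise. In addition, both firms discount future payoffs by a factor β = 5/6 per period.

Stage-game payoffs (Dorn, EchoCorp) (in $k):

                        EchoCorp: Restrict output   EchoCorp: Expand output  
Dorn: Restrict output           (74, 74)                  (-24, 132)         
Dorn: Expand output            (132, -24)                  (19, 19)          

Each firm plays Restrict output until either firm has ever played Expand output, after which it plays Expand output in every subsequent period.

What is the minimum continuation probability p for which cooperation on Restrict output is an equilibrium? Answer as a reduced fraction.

348/565

With continuation probability p and discount β, the effective per-period discount factor is βp.
Grim-trigger IC: βp ≥ (132−74)/(132−19) = 58/113.
So p ≥ (58/113)/(5/6) = 348/565.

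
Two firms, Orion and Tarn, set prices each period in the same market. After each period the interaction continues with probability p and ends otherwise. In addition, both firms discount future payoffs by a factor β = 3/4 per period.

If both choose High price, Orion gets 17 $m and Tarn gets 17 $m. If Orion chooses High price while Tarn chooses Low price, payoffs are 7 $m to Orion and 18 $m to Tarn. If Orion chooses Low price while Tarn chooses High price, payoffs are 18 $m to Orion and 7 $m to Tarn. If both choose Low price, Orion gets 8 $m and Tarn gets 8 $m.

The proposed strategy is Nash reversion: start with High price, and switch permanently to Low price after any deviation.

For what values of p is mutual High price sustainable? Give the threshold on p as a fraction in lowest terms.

With continuation probability p and discount β, the effective per-period discount factor is βp.
Grim-trigger IC: βp ≥ (18−17)/(18−8) = 1/10.
So p ≥ (1/10)/(3/4) = 2/15.

2/15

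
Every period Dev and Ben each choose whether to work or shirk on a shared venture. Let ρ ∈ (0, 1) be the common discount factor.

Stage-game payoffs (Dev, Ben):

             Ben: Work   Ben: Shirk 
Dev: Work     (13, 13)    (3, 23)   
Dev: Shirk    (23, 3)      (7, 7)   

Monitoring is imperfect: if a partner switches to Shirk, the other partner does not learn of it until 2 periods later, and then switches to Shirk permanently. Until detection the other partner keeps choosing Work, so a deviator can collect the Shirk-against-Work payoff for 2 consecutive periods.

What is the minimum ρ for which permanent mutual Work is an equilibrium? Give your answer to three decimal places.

Deviating for the 2 undetected periods gains 23−13 = 10 per period over cooperation, then loses 13−7 = 6 per period forever once punishment starts.
Gain: 10(1 + ρ + … + ρ^1); loss: 6·ρ^2/(1−ρ).
No profitable deviation ⇔ 10(1−ρ^2) ≤ 6·ρ^2, i.e. ρ^2 ≥ 10/(10+6) = 5/8.
Hence ρ ≥ (5/8)^(1/2) ≈ 0.791.

0.791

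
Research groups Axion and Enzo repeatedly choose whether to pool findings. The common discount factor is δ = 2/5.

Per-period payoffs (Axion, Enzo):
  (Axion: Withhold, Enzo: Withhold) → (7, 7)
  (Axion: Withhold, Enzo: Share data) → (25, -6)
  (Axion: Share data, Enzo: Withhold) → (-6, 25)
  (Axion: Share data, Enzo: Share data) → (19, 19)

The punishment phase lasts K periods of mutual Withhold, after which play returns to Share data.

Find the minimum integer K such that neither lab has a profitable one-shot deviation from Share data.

IC: δ(1−δ^K)/(1−δ) ≥ (25−19)/(19−7) = 1/2.
With δ = 2/5: need 1 − δ^K ≥ 1/2·(1−2/5)/(2/5), i.e. δ^K ≤ 0.2500.
Since (2/5)^1 = 0.4000 and (2/5)^2 = 0.1600, the smallest such K is 2.

2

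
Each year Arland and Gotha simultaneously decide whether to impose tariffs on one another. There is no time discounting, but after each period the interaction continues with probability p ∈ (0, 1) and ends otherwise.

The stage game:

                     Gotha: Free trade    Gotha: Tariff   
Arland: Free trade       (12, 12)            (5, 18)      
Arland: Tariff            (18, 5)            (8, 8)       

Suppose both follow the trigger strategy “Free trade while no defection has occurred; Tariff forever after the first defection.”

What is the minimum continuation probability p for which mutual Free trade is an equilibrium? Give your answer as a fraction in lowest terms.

3/5

With no time discounting, the continuation probability p plays the role of the discount factor.
Grim-trigger IC: 12/(1−p) ≥ 18 + 8p/(1−p) ⇒ p ≥ (18−12)/(18−8) = 3/5.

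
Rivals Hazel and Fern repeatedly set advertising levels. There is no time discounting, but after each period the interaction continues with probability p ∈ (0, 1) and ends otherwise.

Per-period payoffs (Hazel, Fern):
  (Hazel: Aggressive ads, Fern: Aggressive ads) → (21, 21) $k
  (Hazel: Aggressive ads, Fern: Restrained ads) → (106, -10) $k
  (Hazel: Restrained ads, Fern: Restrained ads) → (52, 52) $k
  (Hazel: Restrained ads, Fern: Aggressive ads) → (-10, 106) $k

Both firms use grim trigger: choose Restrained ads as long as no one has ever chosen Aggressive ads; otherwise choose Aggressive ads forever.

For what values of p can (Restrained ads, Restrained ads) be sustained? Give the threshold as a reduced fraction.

54/85

Expected cooperation value is 52 + p·52 + p²·52 + … = 52/(1−p); deviation gives 106 + p·21/(1−p).
52 ≥ 106(1−p) + 21p ⇒ 85p ≥ 54 ⇒ p ≥ 54/85.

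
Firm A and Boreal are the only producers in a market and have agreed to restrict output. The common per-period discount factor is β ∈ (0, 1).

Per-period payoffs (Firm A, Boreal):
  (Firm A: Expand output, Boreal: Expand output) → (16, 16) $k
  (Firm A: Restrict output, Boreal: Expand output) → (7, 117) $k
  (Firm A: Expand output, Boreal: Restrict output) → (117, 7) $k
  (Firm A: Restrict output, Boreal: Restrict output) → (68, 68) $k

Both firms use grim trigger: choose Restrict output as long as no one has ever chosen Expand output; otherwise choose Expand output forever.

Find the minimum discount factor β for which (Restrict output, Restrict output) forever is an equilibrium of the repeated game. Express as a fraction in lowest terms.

Under grim trigger the critical discount factor is (T−C)/(T−P) with T = 117, C = 68, P = 16.
β* = (117−68)/(117−16) = 49/101.

49/101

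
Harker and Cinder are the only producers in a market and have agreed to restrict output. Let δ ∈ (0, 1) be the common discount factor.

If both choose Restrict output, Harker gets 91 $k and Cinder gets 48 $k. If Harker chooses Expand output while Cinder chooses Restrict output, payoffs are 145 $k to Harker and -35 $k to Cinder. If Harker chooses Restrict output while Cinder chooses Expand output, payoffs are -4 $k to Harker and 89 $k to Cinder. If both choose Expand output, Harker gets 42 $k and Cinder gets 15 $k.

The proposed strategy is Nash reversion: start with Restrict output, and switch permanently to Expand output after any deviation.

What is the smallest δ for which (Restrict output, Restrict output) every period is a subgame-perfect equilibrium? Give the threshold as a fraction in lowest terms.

Harker's threshold: (145−91)/(145−42) = 54/103.
Cinder's threshold: (89−48)/(89−15) = 41/74.
54/103 < 41/74, so Cinder binds and δ* = 41/74.

41/74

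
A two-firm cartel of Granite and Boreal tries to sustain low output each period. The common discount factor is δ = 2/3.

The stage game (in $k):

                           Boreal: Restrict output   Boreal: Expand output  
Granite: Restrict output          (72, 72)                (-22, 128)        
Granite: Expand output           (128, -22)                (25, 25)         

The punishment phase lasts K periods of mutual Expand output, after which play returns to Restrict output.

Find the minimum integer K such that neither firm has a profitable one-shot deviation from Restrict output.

No profitable deviation requires (72−25)(δ+…+δ^K) ≥ 128−72, i.e. δ+…+δ^K ≥ 56/47 ≈ 1.1915.
With δ = 2/3, the partial sums are K=1: 0.6667, K=2: 1.1111, K=3: 1.4074.
K = 3 is the first length at which the sum reaches 1.1915.

3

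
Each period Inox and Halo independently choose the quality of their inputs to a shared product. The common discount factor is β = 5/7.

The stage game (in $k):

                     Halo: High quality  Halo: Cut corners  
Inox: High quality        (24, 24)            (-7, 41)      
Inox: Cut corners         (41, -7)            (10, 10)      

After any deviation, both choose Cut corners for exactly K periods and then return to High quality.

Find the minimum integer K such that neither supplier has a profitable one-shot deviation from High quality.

IC: β(1−β^K)/(1−β) ≥ (41−24)/(24−10) = 17/14.
With β = 5/7: need 1 − β^K ≥ 17/14·(1−5/7)/(5/7), i.e. β^K ≤ 0.5143.
Since (5/7)^1 = 0.7143 and (5/7)^2 = 0.5102, the smallest such K is 2.

2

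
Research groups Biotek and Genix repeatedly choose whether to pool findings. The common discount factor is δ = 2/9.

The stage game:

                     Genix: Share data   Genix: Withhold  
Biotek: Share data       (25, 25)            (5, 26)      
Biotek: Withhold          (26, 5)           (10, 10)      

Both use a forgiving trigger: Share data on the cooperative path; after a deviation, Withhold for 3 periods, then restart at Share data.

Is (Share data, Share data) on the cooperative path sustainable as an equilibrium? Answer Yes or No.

Yes

IC: δ+…+δ^3 ≥ (26−25)/(25−10) = 1/15.
At δ = 2/9: partial sum = 0.2826 ≥ 0.0667. Cooperation sustainable.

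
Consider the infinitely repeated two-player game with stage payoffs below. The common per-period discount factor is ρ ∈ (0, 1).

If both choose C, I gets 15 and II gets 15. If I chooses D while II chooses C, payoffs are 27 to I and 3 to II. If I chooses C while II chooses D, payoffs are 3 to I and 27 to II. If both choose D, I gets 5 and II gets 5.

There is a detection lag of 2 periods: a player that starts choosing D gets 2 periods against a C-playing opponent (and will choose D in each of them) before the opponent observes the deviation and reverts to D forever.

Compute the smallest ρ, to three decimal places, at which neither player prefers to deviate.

0.739

A deviator earns 27 for 2 periods, then 5 forever; cooperating earns 15 forever. Multiplying the IC by (1−ρ):
15 ≥ 27(1−ρ^2) + 5ρ^2, so 22·ρ^2 ≥ 12 and ρ^2 ≥ 6/11.
ρ ≥ (6/11)^(1/2) ≈ 0.739.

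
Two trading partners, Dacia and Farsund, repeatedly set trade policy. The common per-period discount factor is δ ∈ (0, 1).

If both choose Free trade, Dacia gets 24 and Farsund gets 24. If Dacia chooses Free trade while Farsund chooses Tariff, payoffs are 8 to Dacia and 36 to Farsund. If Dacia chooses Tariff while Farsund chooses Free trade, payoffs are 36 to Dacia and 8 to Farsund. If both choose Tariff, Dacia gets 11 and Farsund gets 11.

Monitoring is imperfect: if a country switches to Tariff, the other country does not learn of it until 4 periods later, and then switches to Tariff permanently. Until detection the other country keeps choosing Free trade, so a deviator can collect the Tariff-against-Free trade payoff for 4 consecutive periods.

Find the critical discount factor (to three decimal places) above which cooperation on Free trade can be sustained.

A deviator earns 36 for 4 periods, then 11 forever; cooperating earns 24 forever. Multiplying the IC by (1−δ):
24 ≥ 36(1−δ^4) + 11δ^4, so 25·δ^4 ≥ 12 and δ^4 ≥ 12/25.
δ ≥ (12/25)^(1/4) ≈ 0.832.

0.832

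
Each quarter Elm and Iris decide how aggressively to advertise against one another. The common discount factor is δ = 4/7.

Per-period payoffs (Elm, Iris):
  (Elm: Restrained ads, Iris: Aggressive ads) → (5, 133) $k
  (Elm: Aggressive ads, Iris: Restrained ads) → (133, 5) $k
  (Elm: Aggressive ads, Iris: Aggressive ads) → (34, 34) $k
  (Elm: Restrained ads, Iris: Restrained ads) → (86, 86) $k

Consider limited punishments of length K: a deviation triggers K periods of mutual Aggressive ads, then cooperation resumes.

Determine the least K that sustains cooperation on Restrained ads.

Need Σ_{k=1}^{K} δ^k ≥ (133−86)/(86−34) = 0.9038 at δ = 4/7.
At K = 2 the sum is 0.8980 < 0.9038; at K = 3 it is 1.0845 ≥ 0.9038.
So the minimum punishment length is K = 3.

3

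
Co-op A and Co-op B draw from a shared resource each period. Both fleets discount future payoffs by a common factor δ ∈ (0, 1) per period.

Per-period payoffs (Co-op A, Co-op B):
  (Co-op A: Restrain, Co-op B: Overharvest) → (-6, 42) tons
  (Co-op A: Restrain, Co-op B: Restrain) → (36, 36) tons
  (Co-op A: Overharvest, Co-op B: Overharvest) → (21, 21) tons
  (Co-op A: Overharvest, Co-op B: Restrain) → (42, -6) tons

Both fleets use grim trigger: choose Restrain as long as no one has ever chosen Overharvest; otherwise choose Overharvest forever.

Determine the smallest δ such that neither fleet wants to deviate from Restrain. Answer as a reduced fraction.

Under grim trigger the critical discount factor is (T−C)/(T−P) with T = 42, C = 36, P = 21.
δ* = (42−36)/(42−21) = 6/21 = 2/7.

2/7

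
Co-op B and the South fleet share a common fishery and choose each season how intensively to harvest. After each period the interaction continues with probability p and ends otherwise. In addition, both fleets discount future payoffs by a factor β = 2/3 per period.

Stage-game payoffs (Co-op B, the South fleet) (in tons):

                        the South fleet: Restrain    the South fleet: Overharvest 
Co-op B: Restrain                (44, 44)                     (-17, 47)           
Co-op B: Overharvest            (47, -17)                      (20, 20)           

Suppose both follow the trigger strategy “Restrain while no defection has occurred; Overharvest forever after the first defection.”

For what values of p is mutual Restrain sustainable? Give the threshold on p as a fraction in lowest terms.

Expected continuation weight on next period's payoff is β·p = 2/3·p, which plays the role of the discount factor.
Cooperation requires 2/3·p ≥ (47−44)/(47−20) = 1/9, hence p ≥ 1/6.

1/6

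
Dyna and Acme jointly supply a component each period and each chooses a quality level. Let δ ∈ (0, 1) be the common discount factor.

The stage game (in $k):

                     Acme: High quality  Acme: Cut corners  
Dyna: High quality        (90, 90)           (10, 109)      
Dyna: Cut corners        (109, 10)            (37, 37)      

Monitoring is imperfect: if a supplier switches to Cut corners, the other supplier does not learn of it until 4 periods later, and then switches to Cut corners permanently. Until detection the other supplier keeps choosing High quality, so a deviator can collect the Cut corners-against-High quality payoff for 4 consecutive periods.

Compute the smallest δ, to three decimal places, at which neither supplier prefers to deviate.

0.717

The best deviation is to choose Cut corners for all 4 undetected periods, earning 109 each, then 37 forever once detected.
Deviation value: 109(1−δ^4)/(1−δ) + 37δ^4/(1−δ); cooperation value: 90/(1−δ).
IC: 90 ≥ 109(1−δ^4) + 37δ^4 = 109 − 72δ^4.
So δ^4 ≥ 19/72, giving δ ≥ (19/72)^(1/4) ≈ 0.717.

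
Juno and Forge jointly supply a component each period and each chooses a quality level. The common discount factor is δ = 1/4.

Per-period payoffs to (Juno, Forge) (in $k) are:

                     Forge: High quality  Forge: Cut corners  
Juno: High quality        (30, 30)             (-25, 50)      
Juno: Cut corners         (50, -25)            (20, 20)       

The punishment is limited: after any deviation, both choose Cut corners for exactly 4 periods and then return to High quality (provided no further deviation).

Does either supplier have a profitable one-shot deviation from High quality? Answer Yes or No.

IC: δ+…+δ^4 ≥ (50−30)/(30−20) = 2.
At δ = 1/4: partial sum = 0.3320 < 2.0000. Cooperation not sustainable.

Yes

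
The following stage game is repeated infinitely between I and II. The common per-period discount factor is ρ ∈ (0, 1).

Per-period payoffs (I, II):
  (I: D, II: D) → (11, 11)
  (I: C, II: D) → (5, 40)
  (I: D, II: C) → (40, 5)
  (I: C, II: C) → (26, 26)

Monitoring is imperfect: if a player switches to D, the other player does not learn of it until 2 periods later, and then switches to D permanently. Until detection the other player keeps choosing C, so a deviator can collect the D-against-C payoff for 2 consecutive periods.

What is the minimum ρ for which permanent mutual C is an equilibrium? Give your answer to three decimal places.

A deviator earns 40 for 2 periods, then 11 forever; cooperating earns 26 forever. Multiplying the IC by (1−ρ):
26 ≥ 40(1−ρ^2) + 11ρ^2, so 29·ρ^2 ≥ 14 and ρ^2 ≥ 14/29.
ρ ≥ (14/29)^(1/2) ≈ 0.695.

0.695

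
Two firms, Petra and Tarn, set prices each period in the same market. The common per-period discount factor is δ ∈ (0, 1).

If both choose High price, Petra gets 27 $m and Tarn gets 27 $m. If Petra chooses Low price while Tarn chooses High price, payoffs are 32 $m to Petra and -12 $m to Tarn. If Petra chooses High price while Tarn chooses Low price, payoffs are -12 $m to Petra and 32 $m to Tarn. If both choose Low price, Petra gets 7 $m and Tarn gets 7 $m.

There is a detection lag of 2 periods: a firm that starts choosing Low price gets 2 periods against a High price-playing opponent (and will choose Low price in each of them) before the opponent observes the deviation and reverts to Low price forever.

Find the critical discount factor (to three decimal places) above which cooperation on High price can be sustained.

0.447

Deviating for the 2 undetected periods gains 32−27 = 5 per period over cooperation, then loses 27−7 = 20 per period forever once punishment starts.
Gain: 5(1 + δ + … + δ^1); loss: 20·δ^2/(1−δ).
No profitable deviation ⇔ 5(1−δ^2) ≤ 20·δ^2, i.e. δ^2 ≥ 5/(5+20) = 1/5.
Hence δ ≥ (1/5)^(1/2) ≈ 0.447.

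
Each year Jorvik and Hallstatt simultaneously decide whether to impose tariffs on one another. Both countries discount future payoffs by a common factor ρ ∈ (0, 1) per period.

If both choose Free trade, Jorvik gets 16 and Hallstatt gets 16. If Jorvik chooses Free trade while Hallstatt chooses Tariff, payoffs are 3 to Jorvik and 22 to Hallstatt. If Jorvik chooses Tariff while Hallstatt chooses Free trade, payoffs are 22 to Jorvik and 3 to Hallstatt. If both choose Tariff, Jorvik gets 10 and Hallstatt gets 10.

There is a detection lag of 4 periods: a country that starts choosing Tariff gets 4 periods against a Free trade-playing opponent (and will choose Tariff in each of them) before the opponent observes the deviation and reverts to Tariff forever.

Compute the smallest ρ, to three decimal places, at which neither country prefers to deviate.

Deviating for the 4 undetected periods gains 22−16 = 6 per period over cooperation, then loses 16−10 = 6 per period forever once punishment starts.
Gain: 6(1 + ρ + … + ρ^3); loss: 6·ρ^4/(1−ρ).
No profitable deviation ⇔ 6(1−ρ^4) ≤ 6·ρ^4, i.e. ρ^4 ≥ 6/(6+6) = 1/2.
Hence ρ ≥ (1/2)^(1/4) ≈ 0.841.

0.841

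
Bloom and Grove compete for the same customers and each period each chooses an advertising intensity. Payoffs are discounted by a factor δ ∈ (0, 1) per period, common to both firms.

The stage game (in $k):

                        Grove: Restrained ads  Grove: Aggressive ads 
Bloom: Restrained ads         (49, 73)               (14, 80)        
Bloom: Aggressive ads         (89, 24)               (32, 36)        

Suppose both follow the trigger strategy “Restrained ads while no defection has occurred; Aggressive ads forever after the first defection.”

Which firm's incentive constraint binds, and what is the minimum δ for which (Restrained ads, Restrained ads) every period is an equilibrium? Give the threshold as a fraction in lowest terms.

Bloom; δ ≥ 40/57

Bloom: cooperation gives 49 each period; deviation gives 89 once then 32 forever.
  49/(1−δ) ≥ 89 + 32δ/(1−δ) ⇒ δ ≥ 40/57.
Grove: cooperation gives 73 each period; deviation gives 80 once then 36 forever.
  δ ≥ 7/44.
Both must hold, so the binding constraint is Bloom's: δ ≥ 40/57.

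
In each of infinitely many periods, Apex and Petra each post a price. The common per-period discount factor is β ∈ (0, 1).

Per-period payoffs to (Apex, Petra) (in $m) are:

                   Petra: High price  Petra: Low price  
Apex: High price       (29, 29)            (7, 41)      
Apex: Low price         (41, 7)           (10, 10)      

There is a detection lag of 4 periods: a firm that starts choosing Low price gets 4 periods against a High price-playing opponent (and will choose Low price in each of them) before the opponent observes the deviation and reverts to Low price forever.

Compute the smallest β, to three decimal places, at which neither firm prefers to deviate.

0.789

Deviating for the 4 undetected periods gains 41−29 = 12 per period over cooperation, then loses 29−10 = 19 per period forever once punishment starts.
Gain: 12(1 + β + … + β^3); loss: 19·β^4/(1−β).
No profitable deviation ⇔ 12(1−β^4) ≤ 19·β^4, i.e. β^4 ≥ 12/(12+19) = 12/31.
Hence β ≥ (12/31)^(1/4) ≈ 0.789.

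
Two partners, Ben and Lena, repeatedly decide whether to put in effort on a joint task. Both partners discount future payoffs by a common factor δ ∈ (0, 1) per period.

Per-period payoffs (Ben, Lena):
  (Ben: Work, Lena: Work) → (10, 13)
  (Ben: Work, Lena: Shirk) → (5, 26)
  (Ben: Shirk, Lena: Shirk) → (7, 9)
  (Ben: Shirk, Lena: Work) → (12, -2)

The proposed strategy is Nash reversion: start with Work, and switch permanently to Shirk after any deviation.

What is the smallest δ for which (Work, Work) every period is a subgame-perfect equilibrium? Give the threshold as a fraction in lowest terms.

Ben's threshold: (12−10)/(12−7) = 2/5.
Lena's threshold: (26−13)/(26−9) = 13/17.
2/5 < 13/17, so Lena binds and δ* = 13/17.

13/17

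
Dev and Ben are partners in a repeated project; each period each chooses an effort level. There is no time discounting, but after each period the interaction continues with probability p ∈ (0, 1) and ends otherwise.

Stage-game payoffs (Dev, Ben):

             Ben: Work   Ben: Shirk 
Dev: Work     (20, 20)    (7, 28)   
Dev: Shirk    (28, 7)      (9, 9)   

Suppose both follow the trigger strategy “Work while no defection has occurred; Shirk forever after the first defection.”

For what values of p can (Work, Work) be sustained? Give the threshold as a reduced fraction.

Expected cooperation value is 20 + p·20 + p²·20 + … = 20/(1−p); deviation gives 28 + p·9/(1−p).
20 ≥ 28(1−p) + 9p ⇒ 19p ≥ 8 ⇒ p ≥ 8/19.

8/19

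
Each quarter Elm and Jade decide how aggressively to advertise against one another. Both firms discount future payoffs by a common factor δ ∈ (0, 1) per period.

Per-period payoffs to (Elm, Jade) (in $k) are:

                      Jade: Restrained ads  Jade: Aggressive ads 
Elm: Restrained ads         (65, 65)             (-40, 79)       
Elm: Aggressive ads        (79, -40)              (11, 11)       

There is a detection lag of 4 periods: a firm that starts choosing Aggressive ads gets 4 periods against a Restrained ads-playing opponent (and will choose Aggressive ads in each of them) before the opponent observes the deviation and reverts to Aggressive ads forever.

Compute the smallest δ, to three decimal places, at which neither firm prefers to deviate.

Deviating for the 4 undetected periods gains 79−65 = 14 per period over cooperation, then loses 65−11 = 54 per period forever once punishment starts.
Gain: 14(1 + δ + … + δ^3); loss: 54·δ^4/(1−δ).
No profitable deviation ⇔ 14(1−δ^4) ≤ 54·δ^4, i.e. δ^4 ≥ 14/(14+54) = 7/34.
Hence δ ≥ (7/34)^(1/4) ≈ 0.674.

0.674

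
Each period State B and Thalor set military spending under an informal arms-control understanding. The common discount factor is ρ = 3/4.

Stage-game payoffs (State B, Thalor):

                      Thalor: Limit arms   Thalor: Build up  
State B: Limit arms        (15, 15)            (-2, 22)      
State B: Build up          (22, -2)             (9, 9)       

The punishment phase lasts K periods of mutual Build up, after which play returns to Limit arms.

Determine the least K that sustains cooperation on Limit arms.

2

No profitable deviation requires (15−9)(ρ+…+ρ^K) ≥ 22−15, i.e. ρ+…+ρ^K ≥ 7/6 ≈ 1.1667.
With ρ = 3/4, the partial sums are K=1: 0.7500, K=2: 1.3125.
K = 2 is the first length at which the sum reaches 1.1667.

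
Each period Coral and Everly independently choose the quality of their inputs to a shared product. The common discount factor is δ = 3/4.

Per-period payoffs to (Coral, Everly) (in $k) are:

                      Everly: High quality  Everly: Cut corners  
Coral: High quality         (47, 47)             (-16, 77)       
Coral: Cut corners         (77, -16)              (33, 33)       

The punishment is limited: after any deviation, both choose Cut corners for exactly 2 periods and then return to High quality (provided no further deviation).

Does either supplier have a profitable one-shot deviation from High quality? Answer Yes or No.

Yes

A one-shot deviation gives 77 now, then 33 for 2 periods, then back to 47.
Gain from deviating: (77−47) today; loss: (47−33) in each of the next 2 periods.
No-deviation condition: (47−33)(δ+…+δ^2) ≥ 77−47, i.e. δ+…+δ^2 ≥ 15/7.
At δ = 3/4: δ+…+δ^2 = 1.3125 < 2.1429.
So cooperation is not sustainable.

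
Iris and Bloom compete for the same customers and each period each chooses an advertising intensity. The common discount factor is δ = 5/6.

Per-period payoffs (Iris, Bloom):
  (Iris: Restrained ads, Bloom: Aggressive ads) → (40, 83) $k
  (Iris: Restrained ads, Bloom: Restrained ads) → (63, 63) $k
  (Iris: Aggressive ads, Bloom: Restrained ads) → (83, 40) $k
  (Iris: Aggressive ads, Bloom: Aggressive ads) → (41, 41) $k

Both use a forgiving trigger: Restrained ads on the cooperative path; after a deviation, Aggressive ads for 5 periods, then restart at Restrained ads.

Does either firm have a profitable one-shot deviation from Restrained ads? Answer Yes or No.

A one-shot deviation gives 83 now, then 41 for 5 periods, then back to 63.
Gain from deviating: (83−63) today; loss: (63−41) in each of the next 5 periods.
No-deviation condition: (63−41)(δ+…+δ^5) ≥ 83−63, i.e. δ+…+δ^5 ≥ 10/11.
At δ = 5/6: δ+…+δ^5 = 2.9906 ≥ 0.9091.
So cooperation is sustainable.

No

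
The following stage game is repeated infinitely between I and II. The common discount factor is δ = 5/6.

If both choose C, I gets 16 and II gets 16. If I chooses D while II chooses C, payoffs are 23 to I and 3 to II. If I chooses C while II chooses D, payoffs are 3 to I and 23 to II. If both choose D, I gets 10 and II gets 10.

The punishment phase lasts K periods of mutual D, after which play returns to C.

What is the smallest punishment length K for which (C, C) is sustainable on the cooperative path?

No profitable deviation requires (16−10)(δ+…+δ^K) ≥ 23−16, i.e. δ+…+δ^K ≥ 7/6 ≈ 1.1667.
With δ = 5/6, the partial sums are K=1: 0.8333, K=2: 1.5278.
K = 2 is the first length at which the sum reaches 1.1667.

2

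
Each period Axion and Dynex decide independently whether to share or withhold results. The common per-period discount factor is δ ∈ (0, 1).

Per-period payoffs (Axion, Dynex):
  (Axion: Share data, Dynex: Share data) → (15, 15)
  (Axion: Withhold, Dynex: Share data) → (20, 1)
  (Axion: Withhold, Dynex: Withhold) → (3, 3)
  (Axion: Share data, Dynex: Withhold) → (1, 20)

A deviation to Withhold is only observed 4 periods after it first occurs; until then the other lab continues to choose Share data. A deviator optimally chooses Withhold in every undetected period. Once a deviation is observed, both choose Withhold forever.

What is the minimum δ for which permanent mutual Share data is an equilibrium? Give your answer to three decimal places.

A deviator earns 20 for 4 periods, then 3 forever; cooperating earns 15 forever. Multiplying the IC by (1−δ):
15 ≥ 20(1−δ^4) + 3δ^4, so 17·δ^4 ≥ 5 and δ^4 ≥ 5/17.
δ ≥ (5/17)^(1/4) ≈ 0.736.

0.736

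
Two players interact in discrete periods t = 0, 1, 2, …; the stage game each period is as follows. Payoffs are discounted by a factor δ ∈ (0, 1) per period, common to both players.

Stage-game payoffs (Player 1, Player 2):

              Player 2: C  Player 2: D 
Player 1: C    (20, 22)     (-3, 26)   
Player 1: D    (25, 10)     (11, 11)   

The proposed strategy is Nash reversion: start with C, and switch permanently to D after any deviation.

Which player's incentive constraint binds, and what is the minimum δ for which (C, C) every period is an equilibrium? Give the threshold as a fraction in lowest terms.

Player 1; δ ≥ 5/14

Player 1: cooperation gives 20 each period; deviation gives 25 once then 11 forever.
  20/(1−δ) ≥ 25 + 11δ/(1−δ) ⇒ δ ≥ 5/14.
Player 2: cooperation gives 22 each period; deviation gives 26 once then 11 forever.
  δ ≥ 4/15.
Both must hold, so the binding constraint is Player 1's: δ ≥ 5/14.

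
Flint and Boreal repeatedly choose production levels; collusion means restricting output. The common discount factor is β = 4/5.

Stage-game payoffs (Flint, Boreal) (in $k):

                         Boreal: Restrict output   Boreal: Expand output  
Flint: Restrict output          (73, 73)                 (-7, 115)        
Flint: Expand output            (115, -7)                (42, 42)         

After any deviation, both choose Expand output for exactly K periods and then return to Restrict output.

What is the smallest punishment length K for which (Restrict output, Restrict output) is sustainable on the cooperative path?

2

No profitable deviation requires (73−42)(β+…+β^K) ≥ 115−73, i.e. β+…+β^K ≥ 42/31 ≈ 1.3548.
With β = 4/5, the partial sums are K=1: 0.8000, K=2: 1.4400.
K = 2 is the first length at which the sum reaches 1.3548.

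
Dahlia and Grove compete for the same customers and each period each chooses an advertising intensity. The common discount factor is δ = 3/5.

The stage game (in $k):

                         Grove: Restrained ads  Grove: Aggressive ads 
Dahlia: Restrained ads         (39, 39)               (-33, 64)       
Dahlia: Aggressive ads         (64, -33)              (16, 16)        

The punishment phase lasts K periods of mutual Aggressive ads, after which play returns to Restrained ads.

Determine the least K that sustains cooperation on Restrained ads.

3

No profitable deviation requires (39−16)(δ+…+δ^K) ≥ 64−39, i.e. δ+…+δ^K ≥ 25/23 ≈ 1.0870.
With δ = 3/5, the partial sums are K=1: 0.6000, K=2: 0.9600, K=3: 1.1760.
K = 3 is the first length at which the sum reaches 1.0870.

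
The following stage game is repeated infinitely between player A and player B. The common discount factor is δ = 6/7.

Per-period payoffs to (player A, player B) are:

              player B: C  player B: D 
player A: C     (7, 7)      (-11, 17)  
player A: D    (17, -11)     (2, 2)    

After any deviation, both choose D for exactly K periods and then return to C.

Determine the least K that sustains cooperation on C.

3

IC: δ(1−δ^K)/(1−δ) ≥ (17−7)/(7−2) = 2.
With δ = 6/7: need 1 − δ^K ≥ 2·(1−6/7)/(6/7), i.e. δ^K ≤ 0.6667.
Since (6/7)^2 = 0.7347 and (6/7)^3 = 0.6297, the smallest such K is 3.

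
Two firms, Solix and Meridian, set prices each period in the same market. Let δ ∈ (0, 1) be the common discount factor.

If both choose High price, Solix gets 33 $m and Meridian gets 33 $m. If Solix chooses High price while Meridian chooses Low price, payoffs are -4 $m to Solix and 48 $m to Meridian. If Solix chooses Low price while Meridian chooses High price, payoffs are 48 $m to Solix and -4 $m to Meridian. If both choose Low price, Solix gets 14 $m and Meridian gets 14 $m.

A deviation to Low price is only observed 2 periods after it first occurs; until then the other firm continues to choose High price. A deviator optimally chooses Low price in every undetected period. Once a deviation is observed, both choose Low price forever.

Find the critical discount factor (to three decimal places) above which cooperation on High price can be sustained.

A deviator earns 48 for 2 periods, then 14 forever; cooperating earns 33 forever. Multiplying the IC by (1−δ):
33 ≥ 48(1−δ^2) + 14δ^2, so 34·δ^2 ≥ 15 and δ^2 ≥ 15/34.
δ ≥ (15/34)^(1/2) ≈ 0.664.

0.664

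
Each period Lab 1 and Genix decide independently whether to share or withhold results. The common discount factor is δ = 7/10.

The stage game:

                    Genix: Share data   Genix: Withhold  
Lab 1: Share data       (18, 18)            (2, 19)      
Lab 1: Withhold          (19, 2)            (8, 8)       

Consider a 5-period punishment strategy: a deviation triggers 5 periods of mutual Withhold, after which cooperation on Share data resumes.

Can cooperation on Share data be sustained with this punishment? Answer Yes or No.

Yes

A one-shot deviation gives 19 now, then 8 for 5 periods, then back to 18.
Gain from deviating: (19−18) today; loss: (18−8) in each of the next 5 periods.
No-deviation condition: (18−8)(δ+…+δ^5) ≥ 19−18, i.e. δ+…+δ^5 ≥ 1/10.
At δ = 7/10: δ+…+δ^5 = 1.9412 ≥ 0.1000.
So cooperation is sustainable.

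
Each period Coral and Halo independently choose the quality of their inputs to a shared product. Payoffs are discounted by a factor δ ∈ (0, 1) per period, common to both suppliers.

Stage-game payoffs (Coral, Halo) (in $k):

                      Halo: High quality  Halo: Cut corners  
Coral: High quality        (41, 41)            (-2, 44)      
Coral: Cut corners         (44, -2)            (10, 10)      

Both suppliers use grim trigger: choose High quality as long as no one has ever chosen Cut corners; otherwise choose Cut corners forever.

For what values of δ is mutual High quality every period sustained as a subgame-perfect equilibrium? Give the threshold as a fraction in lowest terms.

Cooperation forever yields 41 each period: 41/(1−δ).
Deviating yields 44 once, then 10 forever: 44 + 10δ/(1−δ).
No profitable deviation requires 41/(1−δ) ≥ 44 + 10δ/(1−δ).
Multiplying by (1−δ): 41 ≥ 44(1−δ) + 10δ = 44 − 34δ.
So 34δ ≥ 3, i.e. δ ≥ 3/34.

3/34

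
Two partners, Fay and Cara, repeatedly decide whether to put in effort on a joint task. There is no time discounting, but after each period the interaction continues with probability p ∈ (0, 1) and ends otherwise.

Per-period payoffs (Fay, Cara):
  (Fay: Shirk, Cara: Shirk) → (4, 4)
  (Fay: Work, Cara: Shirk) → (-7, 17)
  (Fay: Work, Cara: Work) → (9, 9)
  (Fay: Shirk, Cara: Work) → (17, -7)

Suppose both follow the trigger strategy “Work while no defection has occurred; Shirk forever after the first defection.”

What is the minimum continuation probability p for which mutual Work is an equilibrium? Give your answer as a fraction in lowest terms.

8/13

With no time discounting, the continuation probability p plays the role of the discount factor.
Grim-trigger IC: 9/(1−p) ≥ 17 + 4p/(1−p) ⇒ p ≥ (17−9)/(17−4) = 8/13.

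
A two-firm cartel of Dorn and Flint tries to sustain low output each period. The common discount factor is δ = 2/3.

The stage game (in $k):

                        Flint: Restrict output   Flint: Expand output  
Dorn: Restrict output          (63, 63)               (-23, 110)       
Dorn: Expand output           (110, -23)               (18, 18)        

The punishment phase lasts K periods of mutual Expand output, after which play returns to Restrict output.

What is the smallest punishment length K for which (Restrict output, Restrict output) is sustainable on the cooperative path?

2

No profitable deviation requires (63−18)(δ+…+δ^K) ≥ 110−63, i.e. δ+…+δ^K ≥ 47/45 ≈ 1.0444.
With δ = 2/3, the partial sums are K=1: 0.6667, K=2: 1.1111.
K = 2 is the first length at which the sum reaches 1.0444.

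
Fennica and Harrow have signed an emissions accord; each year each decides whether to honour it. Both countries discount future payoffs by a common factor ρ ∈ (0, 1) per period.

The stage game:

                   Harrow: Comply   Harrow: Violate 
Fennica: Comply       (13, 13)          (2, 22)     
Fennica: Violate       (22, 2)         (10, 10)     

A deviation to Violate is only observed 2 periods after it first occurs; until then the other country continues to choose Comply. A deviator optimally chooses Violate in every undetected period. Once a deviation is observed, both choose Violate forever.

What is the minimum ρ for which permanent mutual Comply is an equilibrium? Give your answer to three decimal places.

Deviating for the 2 undetected periods gains 22−13 = 9 per period over cooperation, then loses 13−10 = 3 per period forever once punishment starts.
Gain: 9(1 + ρ + … + ρ^1); loss: 3·ρ^2/(1−ρ).
No profitable deviation ⇔ 9(1−ρ^2) ≤ 3·ρ^2, i.e. ρ^2 ≥ 9/(9+3) = 3/4.
Hence ρ ≥ (3/4)^(1/2) ≈ 0.866.

0.866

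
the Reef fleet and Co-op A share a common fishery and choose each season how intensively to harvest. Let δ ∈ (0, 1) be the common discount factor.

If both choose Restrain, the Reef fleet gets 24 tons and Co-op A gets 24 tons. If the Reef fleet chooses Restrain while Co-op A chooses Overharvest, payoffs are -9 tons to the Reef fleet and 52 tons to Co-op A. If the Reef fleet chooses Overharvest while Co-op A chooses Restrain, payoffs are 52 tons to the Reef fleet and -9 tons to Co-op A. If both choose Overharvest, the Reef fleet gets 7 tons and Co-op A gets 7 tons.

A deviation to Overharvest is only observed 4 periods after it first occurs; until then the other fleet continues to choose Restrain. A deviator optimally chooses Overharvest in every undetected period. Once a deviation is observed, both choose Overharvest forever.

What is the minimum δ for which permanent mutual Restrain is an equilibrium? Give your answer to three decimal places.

The best deviation is to choose Overharvest for all 4 undetected periods, earning 52 each, then 7 forever once detected.
Deviation value: 52(1−δ^4)/(1−δ) + 7δ^4/(1−δ); cooperation value: 24/(1−δ).
IC: 24 ≥ 52(1−δ^4) + 7δ^4 = 52 − 45δ^4.
So δ^4 ≥ 28/45, giving δ ≥ (28/45)^(1/4) ≈ 0.888.

0.888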